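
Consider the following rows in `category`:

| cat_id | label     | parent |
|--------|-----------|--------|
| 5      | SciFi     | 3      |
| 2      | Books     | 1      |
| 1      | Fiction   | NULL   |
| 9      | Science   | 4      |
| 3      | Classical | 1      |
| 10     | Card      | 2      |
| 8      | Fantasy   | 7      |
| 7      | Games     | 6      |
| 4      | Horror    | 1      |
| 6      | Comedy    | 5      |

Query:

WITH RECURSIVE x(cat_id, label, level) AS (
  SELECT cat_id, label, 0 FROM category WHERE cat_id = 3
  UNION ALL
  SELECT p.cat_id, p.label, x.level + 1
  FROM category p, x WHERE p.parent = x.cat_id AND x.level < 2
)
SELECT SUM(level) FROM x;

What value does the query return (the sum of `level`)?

3

Base: cat_id=3 (Classical) at level 0.
Iteration 1: rows with parent in {3} -> SciFi (id 5, level 1).
Iteration 2: rows with parent in {5} -> Comedy (id 6, level 2).
Iteration 3: level < 2 fails for all current rows; recursion stops.
SUM(level) = 0 + 1 + 2 = 3.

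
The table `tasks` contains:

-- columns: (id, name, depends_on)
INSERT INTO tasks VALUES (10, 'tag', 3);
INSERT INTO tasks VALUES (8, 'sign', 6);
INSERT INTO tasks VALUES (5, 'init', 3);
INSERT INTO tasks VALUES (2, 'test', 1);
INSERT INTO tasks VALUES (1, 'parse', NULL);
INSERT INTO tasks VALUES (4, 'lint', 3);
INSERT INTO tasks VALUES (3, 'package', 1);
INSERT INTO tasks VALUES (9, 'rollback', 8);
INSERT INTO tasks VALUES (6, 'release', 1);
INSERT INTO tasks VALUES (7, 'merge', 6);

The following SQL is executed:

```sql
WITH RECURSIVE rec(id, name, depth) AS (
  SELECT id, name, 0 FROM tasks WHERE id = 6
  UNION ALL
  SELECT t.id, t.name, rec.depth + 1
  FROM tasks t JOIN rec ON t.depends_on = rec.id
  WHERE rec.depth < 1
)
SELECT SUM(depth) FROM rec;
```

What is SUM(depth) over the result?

Base: id=6 (release) at depth 0.
Iteration 1: rows with depends_on in {6} -> merge (id 7, depth 1), sign (id 8, depth 1).
Iteration 2: depth < 1 fails for all current rows; recursion stops.
SUM(depth) = 0 + 1 + 1 = 2.

2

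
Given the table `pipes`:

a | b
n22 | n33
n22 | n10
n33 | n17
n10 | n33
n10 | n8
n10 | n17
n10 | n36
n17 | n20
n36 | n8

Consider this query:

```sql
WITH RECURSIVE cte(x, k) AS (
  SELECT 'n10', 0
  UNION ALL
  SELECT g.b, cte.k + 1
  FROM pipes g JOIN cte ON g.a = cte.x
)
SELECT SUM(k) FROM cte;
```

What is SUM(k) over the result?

Base: (n10, k=0).
Iteration 1: edges from {n10} -> (n17, k=1), (n33, k=1), (n36, k=1), (n8, k=1).
Iteration 2: edges from {n17,n33,n36,n8} -> (n17, k=2), (n20, k=2), (n8, k=2).
Iteration 3: edges from {n17,n20,n8} -> (n20, k=3).
Iteration 4: no outgoing edges from {n20}; recursion stops.
SUM(k) = 0 + 1 + 1 + 1 + 1 + 2 + 2 + 2 + 3 = 13.

13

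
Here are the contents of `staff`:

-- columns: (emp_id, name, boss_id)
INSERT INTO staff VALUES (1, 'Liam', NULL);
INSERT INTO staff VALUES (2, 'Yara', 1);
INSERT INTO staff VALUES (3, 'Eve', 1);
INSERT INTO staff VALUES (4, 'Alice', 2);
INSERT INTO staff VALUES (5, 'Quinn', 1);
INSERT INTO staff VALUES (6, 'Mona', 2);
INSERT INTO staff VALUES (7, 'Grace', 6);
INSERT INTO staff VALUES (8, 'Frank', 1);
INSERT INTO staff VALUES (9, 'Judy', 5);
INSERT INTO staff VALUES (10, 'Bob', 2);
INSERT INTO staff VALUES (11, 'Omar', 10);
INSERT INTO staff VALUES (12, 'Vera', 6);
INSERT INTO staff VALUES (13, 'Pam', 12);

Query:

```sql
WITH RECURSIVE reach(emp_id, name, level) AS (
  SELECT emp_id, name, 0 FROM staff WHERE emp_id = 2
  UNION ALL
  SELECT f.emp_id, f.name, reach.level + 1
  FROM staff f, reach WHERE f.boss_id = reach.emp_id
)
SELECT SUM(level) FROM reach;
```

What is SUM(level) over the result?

Base: emp_id=2 (Yara) at level 0.
Iteration 1: rows with boss_id in {2} -> Alice (id 4, level 1), Mona (id 6, level 1), Bob (id 10, level 1).
Iteration 2: rows with boss_id in {4,6,10} -> Grace (id 7, level 2), Omar (id 11, level 2), Vera (id 12, level 2).
Iteration 3: rows with boss_id in {7,11,12} -> Pam (id 13, level 3).
Iteration 4: no rows with boss_id in {13}; recursion stops.
SUM(level) = 0 + 1 + 1 + 1 + 2 + 2 + 2 + 3 = 12.

12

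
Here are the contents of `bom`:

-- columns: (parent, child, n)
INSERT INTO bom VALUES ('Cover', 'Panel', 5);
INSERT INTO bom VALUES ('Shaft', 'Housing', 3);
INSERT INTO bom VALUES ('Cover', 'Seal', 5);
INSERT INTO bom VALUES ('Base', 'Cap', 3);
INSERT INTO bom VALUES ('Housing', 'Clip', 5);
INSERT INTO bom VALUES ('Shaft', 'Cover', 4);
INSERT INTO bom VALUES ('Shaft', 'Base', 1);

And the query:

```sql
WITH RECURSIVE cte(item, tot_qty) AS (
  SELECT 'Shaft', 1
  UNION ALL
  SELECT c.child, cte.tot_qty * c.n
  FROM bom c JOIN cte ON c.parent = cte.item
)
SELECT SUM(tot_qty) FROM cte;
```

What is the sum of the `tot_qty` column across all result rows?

Base: (Shaft, tot_qty=1).
Iteration 1: components of {Shaft} -> Base = 1*1 = 1, Cover = 1*4 = 4, Housing = 1*3 = 3.
Iteration 2: components of {Base,Cover,Housing} -> Cap = 1*3 = 3, Clip = 3*5 = 15, Panel = 4*5 = 20, Seal = 4*5 = 20.
Iteration 3: no further components; recursion stops.
SUM(tot_qty) = 1 + 1 + 3 + 4 + 3 + 15 + 20 + 20 = 67.

67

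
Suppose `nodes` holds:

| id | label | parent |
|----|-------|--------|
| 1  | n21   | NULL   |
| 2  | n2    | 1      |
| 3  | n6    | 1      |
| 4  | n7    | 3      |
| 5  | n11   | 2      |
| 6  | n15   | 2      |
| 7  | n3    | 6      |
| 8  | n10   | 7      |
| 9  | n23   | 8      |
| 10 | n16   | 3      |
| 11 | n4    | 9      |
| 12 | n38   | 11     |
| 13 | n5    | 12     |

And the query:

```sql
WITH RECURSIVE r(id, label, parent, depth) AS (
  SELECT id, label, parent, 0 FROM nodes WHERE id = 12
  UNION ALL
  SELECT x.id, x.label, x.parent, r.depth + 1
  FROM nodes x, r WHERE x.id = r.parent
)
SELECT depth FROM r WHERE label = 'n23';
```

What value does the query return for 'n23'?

Base: id=12 (n38), parent=11, depth 0.
Iteration 1: join on id=11 -> n4 (id 11, parent=9, depth 1).
Iteration 2: join on id=9 -> n23 (id 9, parent=8, depth 2).
Iteration 3: join on id=8 -> n10 (id 8, parent=7, depth 3).
Iteration 4: join on id=7 -> n3 (id 7, parent=6, depth 4).
Iteration 5: join on id=6 -> n15 (id 6, parent=2, depth 5).
Iteration 6: join on id=2 -> n2 (id 2, parent=1, depth 6).
Iteration 7: join on id=1 -> n21 (id 1, parent=NULL, depth 7).
Iteration 8: parent is NULL; no match; recursion stops.

2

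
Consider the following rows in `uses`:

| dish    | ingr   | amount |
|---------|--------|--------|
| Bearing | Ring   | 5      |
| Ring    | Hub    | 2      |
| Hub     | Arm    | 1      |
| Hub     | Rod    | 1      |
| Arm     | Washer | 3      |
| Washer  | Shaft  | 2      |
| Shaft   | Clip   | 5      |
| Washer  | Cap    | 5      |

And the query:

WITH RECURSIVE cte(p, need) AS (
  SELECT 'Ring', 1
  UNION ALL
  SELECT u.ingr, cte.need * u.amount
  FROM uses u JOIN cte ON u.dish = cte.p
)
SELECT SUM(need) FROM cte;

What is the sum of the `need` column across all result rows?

115

Base: (Ring, need=1).
Iteration 1: components of {Ring} -> Hub = 1*2 = 2.
Iteration 2: components of {Hub} -> Arm = 2*1 = 2, Rod = 2*1 = 2.
Iteration 3: components of {Arm,Rod} -> Washer = 2*3 = 6.
Iteration 4: components of {Washer} -> Cap = 6*5 = 30, Shaft = 6*2 = 12.
Iteration 5: components of {Cap,Shaft} -> Clip = 12*5 = 60.
Iteration 6: no further components; recursion stops.
SUM(need) = 1 + 2 + 2 + 2 + 6 + 12 + 30 + 60 = 115.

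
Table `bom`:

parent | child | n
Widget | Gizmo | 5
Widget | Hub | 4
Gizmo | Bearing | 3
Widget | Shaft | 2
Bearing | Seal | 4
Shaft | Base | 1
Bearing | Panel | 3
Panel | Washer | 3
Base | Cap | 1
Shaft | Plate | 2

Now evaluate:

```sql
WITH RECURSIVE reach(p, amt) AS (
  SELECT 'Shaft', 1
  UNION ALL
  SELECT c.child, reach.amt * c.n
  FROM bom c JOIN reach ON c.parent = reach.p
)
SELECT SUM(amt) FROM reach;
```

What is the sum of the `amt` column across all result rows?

5

Base: (Shaft, amt=1).
Iteration 1: components of {Shaft} -> Base = 1*1 = 1, Plate = 1*2 = 2.
Iteration 2: components of {Base,Plate} -> Cap = 1*1 = 1.
Iteration 3: no further components; recursion stops.
SUM(amt) = 1 + 1 + 2 + 1 = 5.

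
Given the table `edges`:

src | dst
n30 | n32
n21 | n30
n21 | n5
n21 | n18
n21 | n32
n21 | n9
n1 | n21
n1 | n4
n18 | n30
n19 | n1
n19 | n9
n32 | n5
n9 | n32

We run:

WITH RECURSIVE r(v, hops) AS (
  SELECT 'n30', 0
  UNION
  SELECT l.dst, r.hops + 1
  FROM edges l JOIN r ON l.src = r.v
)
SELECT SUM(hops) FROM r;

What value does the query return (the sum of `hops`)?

Base: (n30, hops=0).
Iteration 1: edges from {n30} -> (n32, hops=1).
Iteration 2: edges from {n32} -> (n5, hops=2).
Iteration 3: no outgoing edges from {n5}; recursion stops.
SUM(hops) = 0 + 1 + 2 = 3.

3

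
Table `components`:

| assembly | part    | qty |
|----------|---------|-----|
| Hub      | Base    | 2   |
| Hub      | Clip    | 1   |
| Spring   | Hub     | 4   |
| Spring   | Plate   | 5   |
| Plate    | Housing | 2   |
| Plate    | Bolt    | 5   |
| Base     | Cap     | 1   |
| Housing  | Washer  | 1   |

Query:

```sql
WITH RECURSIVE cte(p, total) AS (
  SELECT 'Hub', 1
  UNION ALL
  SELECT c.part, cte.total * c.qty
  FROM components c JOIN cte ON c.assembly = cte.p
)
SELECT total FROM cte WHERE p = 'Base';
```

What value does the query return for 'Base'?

Base: (Hub, total=1).
Iteration 1: components of {Hub} -> Base = 1*2 = 2, Clip = 1*1 = 1.
Iteration 2: components of {Base,Clip} -> Cap = 2*1 = 2.
Iteration 3: no further components; recursion stops.

2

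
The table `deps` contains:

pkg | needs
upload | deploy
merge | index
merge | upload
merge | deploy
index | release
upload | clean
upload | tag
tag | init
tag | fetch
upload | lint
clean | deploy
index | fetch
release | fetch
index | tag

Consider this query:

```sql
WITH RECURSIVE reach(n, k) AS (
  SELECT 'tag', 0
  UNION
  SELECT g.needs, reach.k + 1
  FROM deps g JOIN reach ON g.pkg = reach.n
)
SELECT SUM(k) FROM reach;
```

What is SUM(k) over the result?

2

Base: (tag, k=0).
Iteration 1: edges from {tag} -> (fetch, k=1), (init, k=1).
Iteration 2: no outgoing edges from {fetch,init}; recursion stops.
SUM(k) = 0 + 1 + 1 = 2.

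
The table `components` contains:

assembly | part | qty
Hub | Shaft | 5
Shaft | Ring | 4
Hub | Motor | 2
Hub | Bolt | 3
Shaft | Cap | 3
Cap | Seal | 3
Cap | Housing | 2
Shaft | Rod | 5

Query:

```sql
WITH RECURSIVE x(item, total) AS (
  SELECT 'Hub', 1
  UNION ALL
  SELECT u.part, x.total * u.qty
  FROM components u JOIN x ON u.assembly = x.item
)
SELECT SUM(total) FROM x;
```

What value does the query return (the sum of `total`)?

Base: (Hub, total=1).
Iteration 1: components of {Hub} -> Bolt = 1*3 = 3, Motor = 1*2 = 2, Shaft = 1*5 = 5.
Iteration 2: components of {Bolt,Motor,Shaft} -> Cap = 5*3 = 15, Ring = 5*4 = 20, Rod = 5*5 = 25.
Iteration 3: components of {Cap,Ring,Rod} -> Housing = 15*2 = 30, Seal = 15*3 = 45.
Iteration 4: no further components; recursion stops.
SUM(total) = 1 + 5 + 2 + 3 + 20 + 15 + 25 + 45 + 30 = 146.

146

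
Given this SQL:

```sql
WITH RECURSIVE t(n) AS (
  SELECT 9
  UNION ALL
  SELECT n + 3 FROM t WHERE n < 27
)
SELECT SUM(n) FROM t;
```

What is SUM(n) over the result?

Base: n=9.
Iteration 1: 9 < 27 holds -> n = 9 + 3 = 12.
Iteration 2: 12 < 27 holds -> n = 12 + 3 = 15.
Iteration 3: 15 < 27 holds -> n = 15 + 3 = 18.
Iteration 4: 18 < 27 holds -> n = 18 + 3 = 21.
Iteration 5: 21 < 27 holds -> n = 21 + 3 = 24.
Iteration 6: 24 < 27 holds -> n = 24 + 3 = 27.
Iteration 7: 27 < 27 fails; recursion stops.
SUM(n) = 9 + 12 + 15 + 18 + 21 + 24 + 27 = 126.

126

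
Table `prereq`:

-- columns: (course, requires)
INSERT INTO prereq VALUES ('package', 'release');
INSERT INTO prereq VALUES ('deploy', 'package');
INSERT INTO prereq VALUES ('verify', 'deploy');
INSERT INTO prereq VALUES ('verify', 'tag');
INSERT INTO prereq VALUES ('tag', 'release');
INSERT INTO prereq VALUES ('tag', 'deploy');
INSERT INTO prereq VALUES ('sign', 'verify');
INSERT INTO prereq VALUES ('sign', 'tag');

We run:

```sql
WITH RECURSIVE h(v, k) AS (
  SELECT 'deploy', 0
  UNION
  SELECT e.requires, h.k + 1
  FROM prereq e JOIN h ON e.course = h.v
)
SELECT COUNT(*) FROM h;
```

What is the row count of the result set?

Base: (deploy, k=0).
Iteration 1: edges from {deploy} -> (package, k=1).
Iteration 2: edges from {package} -> (release, k=2).
Iteration 3: no outgoing edges from {release}; recursion stops.
Total rows emitted: 3.

3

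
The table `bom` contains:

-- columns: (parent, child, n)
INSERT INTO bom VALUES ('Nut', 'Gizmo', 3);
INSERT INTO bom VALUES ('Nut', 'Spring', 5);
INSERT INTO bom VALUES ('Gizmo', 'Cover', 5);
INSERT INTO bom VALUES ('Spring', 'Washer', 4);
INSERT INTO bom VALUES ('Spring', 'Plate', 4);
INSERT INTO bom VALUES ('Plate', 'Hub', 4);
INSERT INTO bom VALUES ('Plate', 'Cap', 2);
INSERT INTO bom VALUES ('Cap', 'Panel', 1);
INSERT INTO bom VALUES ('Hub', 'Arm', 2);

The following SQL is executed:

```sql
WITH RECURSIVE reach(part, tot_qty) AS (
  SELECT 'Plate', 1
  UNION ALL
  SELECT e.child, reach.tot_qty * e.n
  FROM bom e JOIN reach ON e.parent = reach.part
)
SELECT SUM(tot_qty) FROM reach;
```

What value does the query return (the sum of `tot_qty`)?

17

Base: (Plate, tot_qty=1).
Iteration 1: components of {Plate} -> Cap = 1*2 = 2, Hub = 1*4 = 4.
Iteration 2: components of {Cap,Hub} -> Arm = 4*2 = 8, Panel = 2*1 = 2.
Iteration 3: no further components; recursion stops.
SUM(tot_qty) = 1 + 4 + 2 + 8 + 2 = 17.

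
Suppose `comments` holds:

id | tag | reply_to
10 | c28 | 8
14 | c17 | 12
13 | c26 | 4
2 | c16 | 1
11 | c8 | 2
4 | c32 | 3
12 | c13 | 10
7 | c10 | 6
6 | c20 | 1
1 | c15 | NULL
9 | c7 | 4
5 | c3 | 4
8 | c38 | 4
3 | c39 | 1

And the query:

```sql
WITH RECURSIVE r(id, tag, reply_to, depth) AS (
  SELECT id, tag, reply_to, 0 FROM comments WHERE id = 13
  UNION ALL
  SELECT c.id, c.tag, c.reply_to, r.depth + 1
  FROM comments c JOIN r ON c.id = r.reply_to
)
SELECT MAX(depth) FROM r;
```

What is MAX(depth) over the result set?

Base: id=13 (c26), reply_to=4, depth 0.
Iteration 1: join on id=4 -> c32 (id 4, reply_to=3, depth 1).
Iteration 2: join on id=3 -> c39 (id 3, reply_to=1, depth 2).
Iteration 3: join on id=1 -> c15 (id 1, reply_to=NULL, depth 3).
Iteration 4: reply_to is NULL; no match; recursion stops.
depth values: 0, 1, 2, 3; the maximum is 3.

3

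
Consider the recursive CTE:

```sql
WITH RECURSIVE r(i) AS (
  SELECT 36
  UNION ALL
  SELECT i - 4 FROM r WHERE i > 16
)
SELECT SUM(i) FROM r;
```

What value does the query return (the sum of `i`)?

156

Base: i=36.
Iteration 1: 36 > 16 holds -> i = 36 - 4 = 32.
Iteration 2: 32 > 16 holds -> i = 32 - 4 = 28.
Iteration 3: 28 > 16 holds -> i = 28 - 4 = 24.
Iteration 4: 24 > 16 holds -> i = 24 - 4 = 20.
Iteration 5: 20 > 16 holds -> i = 20 - 4 = 16.
Iteration 6: 16 > 16 fails; recursion stops.
SUM(i) = 36 + 32 + 28 + 24 + 20 + 16 = 156.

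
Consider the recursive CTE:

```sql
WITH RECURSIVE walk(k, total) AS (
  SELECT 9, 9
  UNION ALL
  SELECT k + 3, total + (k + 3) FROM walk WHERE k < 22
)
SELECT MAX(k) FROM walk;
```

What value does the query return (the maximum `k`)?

24

Base: k=9, total=9.
Iteration 1: 9 < 22 holds -> k = 9 + 3 = 12, total = 9 + 12 = 21.
Iteration 2: 12 < 22 holds -> k = 12 + 3 = 15, total = 21 + 15 = 36.
Iteration 3: 15 < 22 holds -> k = 15 + 3 = 18, total = 36 + 18 = 54.
Iteration 4: 18 < 22 holds -> k = 18 + 3 = 21, total = 54 + 21 = 75.
Iteration 5: 21 < 22 holds -> k = 21 + 3 = 24, total = 75 + 24 = 99.
Iteration 6: 24 < 22 fails; recursion stops.
k values: 9, 12, 15, 18, 21, 24; the maximum is 24.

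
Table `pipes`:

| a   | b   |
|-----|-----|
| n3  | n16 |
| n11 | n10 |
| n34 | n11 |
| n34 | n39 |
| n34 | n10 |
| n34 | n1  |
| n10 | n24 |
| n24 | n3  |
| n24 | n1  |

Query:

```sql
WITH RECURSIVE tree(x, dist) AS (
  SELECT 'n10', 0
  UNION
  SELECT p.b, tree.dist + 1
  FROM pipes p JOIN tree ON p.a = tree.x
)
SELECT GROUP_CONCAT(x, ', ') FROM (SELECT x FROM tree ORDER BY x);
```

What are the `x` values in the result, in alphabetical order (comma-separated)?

Base: (n10, dist=0).
Iteration 1: edges from {n10} -> (n24, dist=1).
Iteration 2: edges from {n24} -> (n1, dist=2), (n3, dist=2).
Iteration 3: edges from {n1,n3} -> (n16, dist=3).
Iteration 4: no outgoing edges from {n16}; recursion stops.

n1, n10, n16, n24, n3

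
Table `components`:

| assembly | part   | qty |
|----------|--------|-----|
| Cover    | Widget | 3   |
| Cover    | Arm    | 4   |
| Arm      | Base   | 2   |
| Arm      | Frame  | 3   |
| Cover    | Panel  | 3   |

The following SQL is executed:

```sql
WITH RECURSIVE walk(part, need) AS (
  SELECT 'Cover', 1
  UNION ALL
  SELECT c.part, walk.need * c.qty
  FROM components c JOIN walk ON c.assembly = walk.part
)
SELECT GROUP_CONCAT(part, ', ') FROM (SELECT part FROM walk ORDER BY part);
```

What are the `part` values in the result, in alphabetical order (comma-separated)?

Arm, Base, Cover, Frame, Panel, Widget

Base: (Cover, need=1).
Iteration 1: components of {Cover} -> Arm = 1*4 = 4, Panel = 1*3 = 3, Widget = 1*3 = 3.
Iteration 2: components of {Arm,Panel,Widget} -> Base = 4*2 = 8, Frame = 4*3 = 12.
Iteration 3: no further components; recursion stops.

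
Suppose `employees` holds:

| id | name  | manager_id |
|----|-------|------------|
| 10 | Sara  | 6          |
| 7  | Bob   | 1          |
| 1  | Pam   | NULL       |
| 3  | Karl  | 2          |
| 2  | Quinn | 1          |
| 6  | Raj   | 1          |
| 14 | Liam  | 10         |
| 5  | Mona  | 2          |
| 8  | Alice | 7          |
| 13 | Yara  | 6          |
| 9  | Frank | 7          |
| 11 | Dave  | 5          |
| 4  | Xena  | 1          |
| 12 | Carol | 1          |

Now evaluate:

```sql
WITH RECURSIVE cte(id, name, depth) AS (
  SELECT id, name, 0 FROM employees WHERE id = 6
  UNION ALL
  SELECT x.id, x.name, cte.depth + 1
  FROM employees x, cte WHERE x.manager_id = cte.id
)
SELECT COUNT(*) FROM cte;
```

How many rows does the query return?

Base: id=6 (Raj) at depth 0.
Iteration 1: rows with manager_id in {6} -> Sara (id 10, depth 1), Yara (id 13, depth 1).
Iteration 2: rows with manager_id in {10,13} -> Liam (id 14, depth 2).
Iteration 3: no rows with manager_id in {14}; recursion stops.
Total rows emitted: 4.

4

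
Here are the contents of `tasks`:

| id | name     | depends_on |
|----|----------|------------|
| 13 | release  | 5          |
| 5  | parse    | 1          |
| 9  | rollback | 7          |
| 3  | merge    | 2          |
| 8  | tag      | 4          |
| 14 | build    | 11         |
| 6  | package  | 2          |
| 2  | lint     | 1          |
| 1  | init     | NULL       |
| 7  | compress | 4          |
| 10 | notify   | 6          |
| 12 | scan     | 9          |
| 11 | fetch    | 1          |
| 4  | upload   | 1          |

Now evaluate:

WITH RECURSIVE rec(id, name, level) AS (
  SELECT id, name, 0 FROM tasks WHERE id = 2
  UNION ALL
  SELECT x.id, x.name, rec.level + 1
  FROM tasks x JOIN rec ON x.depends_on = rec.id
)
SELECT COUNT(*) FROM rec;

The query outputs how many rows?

Base: id=2 (lint) at level 0.
Iteration 1: rows with depends_on in {2} -> merge (id 3, level 1), package (id 6, level 1).
Iteration 2: rows with depends_on in {3,6} -> notify (id 10, level 2).
Iteration 3: no rows with depends_on in {10}; recursion stops.
Total rows emitted: 4.

4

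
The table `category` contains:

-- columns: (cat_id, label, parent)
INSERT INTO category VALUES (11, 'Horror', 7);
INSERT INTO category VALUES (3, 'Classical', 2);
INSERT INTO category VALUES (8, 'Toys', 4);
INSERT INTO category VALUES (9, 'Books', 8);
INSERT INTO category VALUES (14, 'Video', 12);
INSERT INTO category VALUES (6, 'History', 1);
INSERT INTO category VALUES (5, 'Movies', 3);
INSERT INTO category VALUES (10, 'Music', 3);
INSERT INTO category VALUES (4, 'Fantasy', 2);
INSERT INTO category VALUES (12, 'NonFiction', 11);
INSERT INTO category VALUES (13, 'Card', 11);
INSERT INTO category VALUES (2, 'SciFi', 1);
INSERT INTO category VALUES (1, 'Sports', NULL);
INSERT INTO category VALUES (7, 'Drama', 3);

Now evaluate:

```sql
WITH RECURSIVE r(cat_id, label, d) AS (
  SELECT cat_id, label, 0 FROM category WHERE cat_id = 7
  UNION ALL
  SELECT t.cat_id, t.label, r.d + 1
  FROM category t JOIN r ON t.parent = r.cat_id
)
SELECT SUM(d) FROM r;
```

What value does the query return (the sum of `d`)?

8

Base: cat_id=7 (Drama) at d 0.
Iteration 1: rows with parent in {7} -> Horror (id 11, d 1).
Iteration 2: rows with parent in {11} -> NonFiction (id 12, d 2), Card (id 13, d 2).
Iteration 3: rows with parent in {12,13} -> Video (id 14, d 3).
Iteration 4: no rows with parent in {14}; recursion stops.
SUM(d) = 0 + 1 + 2 + 2 + 3 = 8.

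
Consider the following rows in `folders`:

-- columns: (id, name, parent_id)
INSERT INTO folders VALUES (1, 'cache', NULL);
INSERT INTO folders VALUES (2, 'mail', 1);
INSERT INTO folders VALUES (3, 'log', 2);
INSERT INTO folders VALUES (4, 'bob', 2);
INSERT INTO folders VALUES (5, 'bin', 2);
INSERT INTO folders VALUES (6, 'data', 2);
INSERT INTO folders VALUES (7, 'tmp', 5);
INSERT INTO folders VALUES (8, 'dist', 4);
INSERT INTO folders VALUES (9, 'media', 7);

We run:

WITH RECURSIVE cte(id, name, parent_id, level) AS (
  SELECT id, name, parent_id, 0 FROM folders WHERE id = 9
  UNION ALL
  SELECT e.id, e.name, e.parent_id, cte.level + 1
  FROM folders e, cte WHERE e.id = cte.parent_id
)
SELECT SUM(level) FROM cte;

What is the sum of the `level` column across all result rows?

Base: id=9 (media), parent_id=7, level 0.
Iteration 1: join on id=7 -> tmp (id 7, parent_id=5, level 1).
Iteration 2: join on id=5 -> bin (id 5, parent_id=2, level 2).
Iteration 3: join on id=2 -> mail (id 2, parent_id=1, level 3).
Iteration 4: join on id=1 -> cache (id 1, parent_id=NULL, level 4).
Iteration 5: parent_id is NULL; no match; recursion stops.
SUM(level) = 0 + 1 + 2 + 3 + 4 = 10.

10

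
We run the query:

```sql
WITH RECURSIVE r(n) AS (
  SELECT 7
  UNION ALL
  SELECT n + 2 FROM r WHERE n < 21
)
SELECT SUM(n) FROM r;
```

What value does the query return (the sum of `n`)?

Base: n=7.
Iteration 1: 7 < 21 holds -> n = 7 + 2 = 9.
Iteration 2: 9 < 21 holds -> n = 9 + 2 = 11.
Iteration 3: 11 < 21 holds -> n = 11 + 2 = 13.
Iteration 4: 13 < 21 holds -> n = 13 + 2 = 15.
Iteration 5: 15 < 21 holds -> n = 15 + 2 = 17.
Iteration 6: 17 < 21 holds -> n = 17 + 2 = 19.
Iteration 7: 19 < 21 holds -> n = 19 + 2 = 21.
Iteration 8: 21 < 21 fails; recursion stops.
SUM(n) = 7 + 9 + 11 + 13 + 15 + 17 + 19 + 21 = 112.

112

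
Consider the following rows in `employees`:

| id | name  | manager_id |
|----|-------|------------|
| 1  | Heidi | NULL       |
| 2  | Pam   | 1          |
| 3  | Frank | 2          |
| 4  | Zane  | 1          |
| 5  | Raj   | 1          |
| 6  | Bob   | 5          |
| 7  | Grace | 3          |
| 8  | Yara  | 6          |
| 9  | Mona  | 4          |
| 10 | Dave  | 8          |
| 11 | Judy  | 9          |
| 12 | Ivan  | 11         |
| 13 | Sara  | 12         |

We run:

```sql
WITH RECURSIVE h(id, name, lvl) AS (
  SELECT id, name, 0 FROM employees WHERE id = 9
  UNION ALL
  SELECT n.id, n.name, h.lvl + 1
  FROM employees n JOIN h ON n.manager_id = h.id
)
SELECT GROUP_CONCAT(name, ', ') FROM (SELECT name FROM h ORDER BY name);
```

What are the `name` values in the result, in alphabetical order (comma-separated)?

Base: id=9 (Mona) at lvl 0.
Iteration 1: rows with manager_id in {9} -> Judy (id 11, lvl 1).
Iteration 2: rows with manager_id in {11} -> Ivan (id 12, lvl 2).
Iteration 3: rows with manager_id in {12} -> Sara (id 13, lvl 3).
Iteration 4: no rows with manager_id in {13}; recursion stops.

Ivan, Judy, Mona, Sara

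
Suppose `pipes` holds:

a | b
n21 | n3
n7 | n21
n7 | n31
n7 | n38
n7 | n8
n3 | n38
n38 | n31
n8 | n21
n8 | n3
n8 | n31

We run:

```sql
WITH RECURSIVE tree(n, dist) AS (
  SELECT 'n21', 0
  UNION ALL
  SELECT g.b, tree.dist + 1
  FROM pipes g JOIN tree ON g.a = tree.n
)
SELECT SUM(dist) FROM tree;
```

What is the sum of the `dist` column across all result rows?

Base: (n21, dist=0).
Iteration 1: edges from {n21} -> (n3, dist=1).
Iteration 2: edges from {n3} -> (n38, dist=2).
Iteration 3: edges from {n38} -> (n31, dist=3).
Iteration 4: no outgoing edges from {n31}; recursion stops.
SUM(dist) = 0 + 1 + 2 + 3 = 6.

6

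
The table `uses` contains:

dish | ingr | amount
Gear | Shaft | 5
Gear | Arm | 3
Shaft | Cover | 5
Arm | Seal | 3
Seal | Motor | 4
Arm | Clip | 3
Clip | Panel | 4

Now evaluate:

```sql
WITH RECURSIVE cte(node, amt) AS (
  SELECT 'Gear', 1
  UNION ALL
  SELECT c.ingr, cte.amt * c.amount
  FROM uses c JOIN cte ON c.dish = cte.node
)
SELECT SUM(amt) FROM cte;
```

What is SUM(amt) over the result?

Base: (Gear, amt=1).
Iteration 1: components of {Gear} -> Arm = 1*3 = 3, Shaft = 1*5 = 5.
Iteration 2: components of {Arm,Shaft} -> Clip = 3*3 = 9, Cover = 5*5 = 25, Seal = 3*3 = 9.
Iteration 3: components of {Clip,Cover,Seal} -> Motor = 9*4 = 36, Panel = 9*4 = 36.
Iteration 4: no further components; recursion stops.
SUM(amt) = 1 + 5 + 3 + 25 + 9 + 9 + 36 + 36 = 124.

124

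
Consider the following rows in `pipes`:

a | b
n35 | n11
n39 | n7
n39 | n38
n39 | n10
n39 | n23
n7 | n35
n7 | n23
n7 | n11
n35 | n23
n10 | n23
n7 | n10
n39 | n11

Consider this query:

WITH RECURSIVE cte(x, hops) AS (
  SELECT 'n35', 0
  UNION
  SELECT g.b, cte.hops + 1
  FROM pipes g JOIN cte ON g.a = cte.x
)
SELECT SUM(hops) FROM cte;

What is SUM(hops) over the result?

Base: (n35, hops=0).
Iteration 1: edges from {n35} -> (n11, hops=1), (n23, hops=1).
Iteration 2: no outgoing edges from {n11,n23}; recursion stops.
SUM(hops) = 0 + 1 + 1 = 2.

2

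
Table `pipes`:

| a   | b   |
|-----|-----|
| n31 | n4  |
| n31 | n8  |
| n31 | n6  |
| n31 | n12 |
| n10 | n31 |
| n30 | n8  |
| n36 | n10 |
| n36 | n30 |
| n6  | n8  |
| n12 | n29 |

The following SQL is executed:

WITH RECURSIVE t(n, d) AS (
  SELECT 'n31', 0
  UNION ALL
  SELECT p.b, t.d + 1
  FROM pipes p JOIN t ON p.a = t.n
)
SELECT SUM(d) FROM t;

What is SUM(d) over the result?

8

Base: (n31, d=0).
Iteration 1: edges from {n31} -> (n12, d=1), (n4, d=1), (n6, d=1), (n8, d=1).
Iteration 2: edges from {n12,n4,n6,n8} -> (n29, d=2), (n8, d=2).
Iteration 3: no outgoing edges from {n29,n8}; recursion stops.
SUM(d) = 0 + 1 + 1 + 1 + 1 + 2 + 2 = 8.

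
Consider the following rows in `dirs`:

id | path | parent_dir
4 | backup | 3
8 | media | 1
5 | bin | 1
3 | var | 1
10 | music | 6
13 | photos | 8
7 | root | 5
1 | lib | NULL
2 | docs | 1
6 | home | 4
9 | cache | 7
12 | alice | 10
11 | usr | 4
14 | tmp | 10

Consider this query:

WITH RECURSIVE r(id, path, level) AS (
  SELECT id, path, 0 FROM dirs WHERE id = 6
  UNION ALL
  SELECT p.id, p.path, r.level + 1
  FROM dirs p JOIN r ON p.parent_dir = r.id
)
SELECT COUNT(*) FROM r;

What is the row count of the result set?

Base: id=6 (home) at level 0.
Iteration 1: rows with parent_dir in {6} -> music (id 10, level 1).
Iteration 2: rows with parent_dir in {10} -> alice (id 12, level 2), tmp (id 14, level 2).
Iteration 3: no rows with parent_dir in {12,14}; recursion stops.
Total rows emitted: 4.

4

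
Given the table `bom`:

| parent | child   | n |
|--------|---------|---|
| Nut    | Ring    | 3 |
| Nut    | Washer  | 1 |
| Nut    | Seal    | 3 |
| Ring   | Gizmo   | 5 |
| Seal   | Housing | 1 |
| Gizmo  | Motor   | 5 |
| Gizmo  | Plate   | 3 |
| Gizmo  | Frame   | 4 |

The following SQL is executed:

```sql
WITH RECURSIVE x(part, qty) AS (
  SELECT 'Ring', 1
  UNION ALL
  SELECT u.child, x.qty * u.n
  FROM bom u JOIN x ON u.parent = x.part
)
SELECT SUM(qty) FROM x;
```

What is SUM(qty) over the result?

Base: (Ring, qty=1).
Iteration 1: components of {Ring} -> Gizmo = 1*5 = 5.
Iteration 2: components of {Gizmo} -> Frame = 5*4 = 20, Motor = 5*5 = 25, Plate = 5*3 = 15.
Iteration 3: no further components; recursion stops.
SUM(qty) = 1 + 5 + 25 + 15 + 20 = 66.

66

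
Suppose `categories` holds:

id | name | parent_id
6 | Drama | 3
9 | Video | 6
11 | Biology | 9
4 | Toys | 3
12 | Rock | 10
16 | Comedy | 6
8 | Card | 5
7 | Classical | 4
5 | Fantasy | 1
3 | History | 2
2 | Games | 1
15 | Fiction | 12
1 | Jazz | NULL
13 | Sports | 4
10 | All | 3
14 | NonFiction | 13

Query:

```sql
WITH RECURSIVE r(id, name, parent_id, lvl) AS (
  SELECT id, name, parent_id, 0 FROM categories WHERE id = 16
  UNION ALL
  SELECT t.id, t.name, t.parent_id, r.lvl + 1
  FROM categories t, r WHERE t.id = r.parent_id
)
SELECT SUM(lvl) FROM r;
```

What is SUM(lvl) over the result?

Base: id=16 (Comedy), parent_id=6, lvl 0.
Iteration 1: join on id=6 -> Drama (id 6, parent_id=3, lvl 1).
Iteration 2: join on id=3 -> History (id 3, parent_id=2, lvl 2).
Iteration 3: join on id=2 -> Games (id 2, parent_id=1, lvl 3).
Iteration 4: join on id=1 -> Jazz (id 1, parent_id=NULL, lvl 4).
Iteration 5: parent_id is NULL; no match; recursion stops.
SUM(lvl) = 0 + 1 + 2 + 3 + 4 = 10.

10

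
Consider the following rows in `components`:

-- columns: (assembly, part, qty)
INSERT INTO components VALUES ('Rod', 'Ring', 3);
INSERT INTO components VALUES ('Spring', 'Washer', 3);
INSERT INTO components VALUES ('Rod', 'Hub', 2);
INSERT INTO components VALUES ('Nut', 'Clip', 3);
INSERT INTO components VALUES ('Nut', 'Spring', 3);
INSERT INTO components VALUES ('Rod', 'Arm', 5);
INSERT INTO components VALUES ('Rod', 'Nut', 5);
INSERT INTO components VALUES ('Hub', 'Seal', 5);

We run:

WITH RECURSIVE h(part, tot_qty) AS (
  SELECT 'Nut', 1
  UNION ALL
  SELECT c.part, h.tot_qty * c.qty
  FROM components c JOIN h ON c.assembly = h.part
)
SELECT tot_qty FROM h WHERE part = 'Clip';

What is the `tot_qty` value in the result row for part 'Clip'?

Base: (Nut, tot_qty=1).
Iteration 1: components of {Nut} -> Clip = 1*3 = 3, Spring = 1*3 = 3.
Iteration 2: components of {Clip,Spring} -> Washer = 3*3 = 9.
Iteration 3: no further components; recursion stops.

3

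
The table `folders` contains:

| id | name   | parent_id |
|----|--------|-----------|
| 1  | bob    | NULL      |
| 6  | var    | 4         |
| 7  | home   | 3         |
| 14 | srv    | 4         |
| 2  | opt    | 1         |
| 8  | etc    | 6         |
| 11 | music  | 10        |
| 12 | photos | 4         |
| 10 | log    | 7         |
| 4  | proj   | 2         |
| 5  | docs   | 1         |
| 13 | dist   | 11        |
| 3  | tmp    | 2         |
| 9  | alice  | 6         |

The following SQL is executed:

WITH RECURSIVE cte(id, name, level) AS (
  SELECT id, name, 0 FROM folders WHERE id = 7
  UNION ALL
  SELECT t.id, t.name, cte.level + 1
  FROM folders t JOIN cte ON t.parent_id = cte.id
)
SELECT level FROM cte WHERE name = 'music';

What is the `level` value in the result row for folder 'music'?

Base: id=7 (home) at level 0.
Iteration 1: rows with parent_id in {7} -> log (id 10, level 1).
Iteration 2: rows with parent_id in {10} -> music (id 11, level 2).
Iteration 3: rows with parent_id in {11} -> dist (id 13, level 3).
Iteration 4: no rows with parent_id in {13}; recursion stops.

2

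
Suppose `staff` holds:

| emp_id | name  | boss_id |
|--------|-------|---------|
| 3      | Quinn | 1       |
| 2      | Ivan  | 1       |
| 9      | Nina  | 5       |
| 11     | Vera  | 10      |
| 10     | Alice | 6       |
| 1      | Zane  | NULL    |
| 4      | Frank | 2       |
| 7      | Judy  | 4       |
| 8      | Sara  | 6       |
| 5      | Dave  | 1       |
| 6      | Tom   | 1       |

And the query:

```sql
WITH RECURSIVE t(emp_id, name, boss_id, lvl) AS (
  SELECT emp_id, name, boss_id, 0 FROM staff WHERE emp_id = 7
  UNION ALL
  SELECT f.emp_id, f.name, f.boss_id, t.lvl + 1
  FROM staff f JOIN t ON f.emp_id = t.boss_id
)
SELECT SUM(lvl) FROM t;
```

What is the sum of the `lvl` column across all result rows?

6

Base: emp_id=7 (Judy), boss_id=4, lvl 0.
Iteration 1: join on emp_id=4 -> Frank (id 4, boss_id=2, lvl 1).
Iteration 2: join on emp_id=2 -> Ivan (id 2, boss_id=1, lvl 2).
Iteration 3: join on emp_id=1 -> Zane (id 1, boss_id=NULL, lvl 3).
Iteration 4: boss_id is NULL; no match; recursion stops.
SUM(lvl) = 0 + 1 + 2 + 3 = 6.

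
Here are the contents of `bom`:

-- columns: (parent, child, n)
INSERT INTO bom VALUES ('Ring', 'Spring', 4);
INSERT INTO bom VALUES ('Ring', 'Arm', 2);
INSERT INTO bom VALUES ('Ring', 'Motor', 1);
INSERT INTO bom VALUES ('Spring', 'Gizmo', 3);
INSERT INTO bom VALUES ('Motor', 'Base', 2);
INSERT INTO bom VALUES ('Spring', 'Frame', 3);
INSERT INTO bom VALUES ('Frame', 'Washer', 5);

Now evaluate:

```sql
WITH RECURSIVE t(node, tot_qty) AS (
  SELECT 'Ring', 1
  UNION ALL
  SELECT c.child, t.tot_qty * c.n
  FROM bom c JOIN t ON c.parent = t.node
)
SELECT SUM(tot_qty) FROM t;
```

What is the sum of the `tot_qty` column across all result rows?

Base: (Ring, tot_qty=1).
Iteration 1: components of {Ring} -> Arm = 1*2 = 2, Motor = 1*1 = 1, Spring = 1*4 = 4.
Iteration 2: components of {Arm,Motor,Spring} -> Base = 1*2 = 2, Frame = 4*3 = 12, Gizmo = 4*3 = 12.
Iteration 3: components of {Base,Frame,Gizmo} -> Washer = 12*5 = 60.
Iteration 4: no further components; recursion stops.
SUM(tot_qty) = 1 + 4 + 2 + 1 + 12 + 12 + 2 + 60 = 94.

94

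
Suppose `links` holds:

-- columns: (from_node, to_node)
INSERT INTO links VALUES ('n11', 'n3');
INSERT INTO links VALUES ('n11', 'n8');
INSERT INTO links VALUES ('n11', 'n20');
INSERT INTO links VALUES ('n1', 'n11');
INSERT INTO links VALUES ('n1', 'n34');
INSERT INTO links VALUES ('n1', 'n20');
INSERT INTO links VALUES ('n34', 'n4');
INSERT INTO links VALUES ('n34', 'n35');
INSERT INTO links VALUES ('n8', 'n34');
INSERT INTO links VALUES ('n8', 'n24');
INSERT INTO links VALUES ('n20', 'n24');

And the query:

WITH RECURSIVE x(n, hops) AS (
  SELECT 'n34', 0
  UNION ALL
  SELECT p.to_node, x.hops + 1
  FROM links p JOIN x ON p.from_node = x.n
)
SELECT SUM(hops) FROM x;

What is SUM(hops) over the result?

Base: (n34, hops=0).
Iteration 1: edges from {n34} -> (n35, hops=1), (n4, hops=1).
Iteration 2: no outgoing edges from {n35,n4}; recursion stops.
SUM(hops) = 0 + 1 + 1 = 2.

2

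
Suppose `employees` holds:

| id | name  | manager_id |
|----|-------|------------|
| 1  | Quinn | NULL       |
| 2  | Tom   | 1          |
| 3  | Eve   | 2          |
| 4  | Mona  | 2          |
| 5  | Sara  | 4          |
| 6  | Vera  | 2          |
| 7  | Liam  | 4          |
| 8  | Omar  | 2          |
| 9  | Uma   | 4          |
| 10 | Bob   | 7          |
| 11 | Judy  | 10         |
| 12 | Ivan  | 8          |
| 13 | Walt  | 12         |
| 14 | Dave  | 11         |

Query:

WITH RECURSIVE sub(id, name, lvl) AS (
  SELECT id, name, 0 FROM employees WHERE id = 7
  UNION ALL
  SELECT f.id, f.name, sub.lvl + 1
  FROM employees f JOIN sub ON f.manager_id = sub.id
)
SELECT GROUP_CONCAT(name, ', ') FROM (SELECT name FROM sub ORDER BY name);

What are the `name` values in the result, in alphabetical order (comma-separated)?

Base: id=7 (Liam) at lvl 0.
Iteration 1: rows with manager_id in {7} -> Bob (id 10, lvl 1).
Iteration 2: rows with manager_id in {10} -> Judy (id 11, lvl 2).
Iteration 3: rows with manager_id in {11} -> Dave (id 14, lvl 3).
Iteration 4: no rows with manager_id in {14}; recursion stops.

Bob, Dave, Judy, Liam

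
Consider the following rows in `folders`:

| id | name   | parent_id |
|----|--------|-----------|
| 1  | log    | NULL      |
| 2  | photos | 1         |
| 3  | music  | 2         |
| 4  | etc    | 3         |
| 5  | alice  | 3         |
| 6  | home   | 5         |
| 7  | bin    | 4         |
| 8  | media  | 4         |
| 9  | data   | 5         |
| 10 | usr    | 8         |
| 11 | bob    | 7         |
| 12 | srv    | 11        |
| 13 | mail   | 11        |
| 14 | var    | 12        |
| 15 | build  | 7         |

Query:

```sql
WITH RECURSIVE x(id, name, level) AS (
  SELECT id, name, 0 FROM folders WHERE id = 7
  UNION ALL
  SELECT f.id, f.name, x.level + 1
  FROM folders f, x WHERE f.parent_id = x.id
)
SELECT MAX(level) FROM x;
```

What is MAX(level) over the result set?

Base: id=7 (bin) at level 0.
Iteration 1: rows with parent_id in {7} -> bob (id 11, level 1), build (id 15, level 1).
Iteration 2: rows with parent_id in {11,15} -> srv (id 12, level 2), mail (id 13, level 2).
Iteration 3: rows with parent_id in {12,13} -> var (id 14, level 3).
Iteration 4: no rows with parent_id in {14}; recursion stops.
level values: 0, 1, 1, 2, 2, 3; the maximum is 3.

3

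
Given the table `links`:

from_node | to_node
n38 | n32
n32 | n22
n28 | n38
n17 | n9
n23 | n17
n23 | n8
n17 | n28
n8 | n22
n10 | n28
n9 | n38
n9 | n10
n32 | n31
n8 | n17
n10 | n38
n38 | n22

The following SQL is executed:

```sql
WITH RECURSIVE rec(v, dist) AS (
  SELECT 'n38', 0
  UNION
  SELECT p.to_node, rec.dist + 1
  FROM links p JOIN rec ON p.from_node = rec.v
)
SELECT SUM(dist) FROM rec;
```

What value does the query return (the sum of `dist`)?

6

Base: (n38, dist=0).
Iteration 1: edges from {n38} -> (n22, dist=1), (n32, dist=1).
Iteration 2: edges from {n22,n32} -> (n22, dist=2), (n31, dist=2).
Iteration 3: no outgoing edges from {n22,n31}; recursion stops.
SUM(dist) = 0 + 1 + 1 + 2 + 2 = 6.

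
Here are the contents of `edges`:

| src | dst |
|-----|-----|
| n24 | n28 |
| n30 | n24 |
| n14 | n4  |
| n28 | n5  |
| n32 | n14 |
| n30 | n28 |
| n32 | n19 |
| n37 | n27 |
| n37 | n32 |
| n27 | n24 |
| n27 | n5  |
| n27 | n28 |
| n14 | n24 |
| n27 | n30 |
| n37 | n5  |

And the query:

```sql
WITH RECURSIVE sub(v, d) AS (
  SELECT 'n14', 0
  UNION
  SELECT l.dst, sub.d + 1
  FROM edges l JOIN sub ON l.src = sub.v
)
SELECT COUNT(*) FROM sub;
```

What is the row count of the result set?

5

Base: (n14, d=0).
Iteration 1: edges from {n14} -> (n24, d=1), (n4, d=1).
Iteration 2: edges from {n24,n4} -> (n28, d=2).
Iteration 3: edges from {n28} -> (n5, d=3).
Iteration 4: no outgoing edges from {n5}; recursion stops.
Total rows emitted: 5.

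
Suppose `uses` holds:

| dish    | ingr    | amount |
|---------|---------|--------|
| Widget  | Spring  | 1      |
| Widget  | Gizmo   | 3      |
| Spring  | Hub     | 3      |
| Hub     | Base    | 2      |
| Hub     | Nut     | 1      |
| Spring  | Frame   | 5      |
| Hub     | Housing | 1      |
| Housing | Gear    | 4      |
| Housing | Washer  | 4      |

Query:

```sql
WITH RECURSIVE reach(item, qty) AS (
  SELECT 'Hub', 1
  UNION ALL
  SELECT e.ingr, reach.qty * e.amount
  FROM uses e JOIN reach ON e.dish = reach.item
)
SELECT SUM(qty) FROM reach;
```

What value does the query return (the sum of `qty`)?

Base: (Hub, qty=1).
Iteration 1: components of {Hub} -> Base = 1*2 = 2, Housing = 1*1 = 1, Nut = 1*1 = 1.
Iteration 2: components of {Base,Housing,Nut} -> Gear = 1*4 = 4, Washer = 1*4 = 4.
Iteration 3: no further components; recursion stops.
SUM(qty) = 1 + 2 + 1 + 1 + 4 + 4 = 13.

13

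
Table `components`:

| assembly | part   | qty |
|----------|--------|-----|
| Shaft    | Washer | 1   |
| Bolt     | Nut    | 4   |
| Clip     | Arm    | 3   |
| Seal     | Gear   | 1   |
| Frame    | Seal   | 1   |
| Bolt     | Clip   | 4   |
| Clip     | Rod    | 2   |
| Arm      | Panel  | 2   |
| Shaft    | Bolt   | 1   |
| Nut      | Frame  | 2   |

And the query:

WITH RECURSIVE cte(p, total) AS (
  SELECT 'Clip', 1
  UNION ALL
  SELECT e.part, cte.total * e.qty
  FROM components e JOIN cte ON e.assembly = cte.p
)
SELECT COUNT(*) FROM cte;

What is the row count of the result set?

4

Base: (Clip, total=1).
Iteration 1: components of {Clip} -> Arm = 1*3 = 3, Rod = 1*2 = 2.
Iteration 2: components of {Arm,Rod} -> Panel = 3*2 = 6.
Iteration 3: no further components; recursion stops.
Total rows emitted: 4.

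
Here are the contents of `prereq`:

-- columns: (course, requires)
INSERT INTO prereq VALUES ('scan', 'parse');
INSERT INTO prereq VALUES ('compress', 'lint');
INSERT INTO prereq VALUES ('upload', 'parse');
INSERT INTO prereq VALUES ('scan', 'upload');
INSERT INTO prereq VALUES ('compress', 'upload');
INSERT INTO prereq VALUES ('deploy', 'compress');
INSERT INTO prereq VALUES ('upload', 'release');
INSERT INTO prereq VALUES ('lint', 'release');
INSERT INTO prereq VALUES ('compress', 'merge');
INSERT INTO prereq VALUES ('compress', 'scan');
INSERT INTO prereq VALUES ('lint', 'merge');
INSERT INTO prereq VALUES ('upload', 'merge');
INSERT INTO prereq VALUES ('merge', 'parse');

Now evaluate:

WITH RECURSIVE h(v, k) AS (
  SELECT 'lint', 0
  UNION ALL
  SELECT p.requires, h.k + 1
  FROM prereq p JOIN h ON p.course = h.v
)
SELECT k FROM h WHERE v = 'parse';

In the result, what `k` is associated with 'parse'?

2

Base: (lint, k=0).
Iteration 1: edges from {lint} -> (merge, k=1), (release, k=1).
Iteration 2: edges from {merge,release} -> (parse, k=2).
Iteration 3: no outgoing edges from {parse}; recursion stops.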